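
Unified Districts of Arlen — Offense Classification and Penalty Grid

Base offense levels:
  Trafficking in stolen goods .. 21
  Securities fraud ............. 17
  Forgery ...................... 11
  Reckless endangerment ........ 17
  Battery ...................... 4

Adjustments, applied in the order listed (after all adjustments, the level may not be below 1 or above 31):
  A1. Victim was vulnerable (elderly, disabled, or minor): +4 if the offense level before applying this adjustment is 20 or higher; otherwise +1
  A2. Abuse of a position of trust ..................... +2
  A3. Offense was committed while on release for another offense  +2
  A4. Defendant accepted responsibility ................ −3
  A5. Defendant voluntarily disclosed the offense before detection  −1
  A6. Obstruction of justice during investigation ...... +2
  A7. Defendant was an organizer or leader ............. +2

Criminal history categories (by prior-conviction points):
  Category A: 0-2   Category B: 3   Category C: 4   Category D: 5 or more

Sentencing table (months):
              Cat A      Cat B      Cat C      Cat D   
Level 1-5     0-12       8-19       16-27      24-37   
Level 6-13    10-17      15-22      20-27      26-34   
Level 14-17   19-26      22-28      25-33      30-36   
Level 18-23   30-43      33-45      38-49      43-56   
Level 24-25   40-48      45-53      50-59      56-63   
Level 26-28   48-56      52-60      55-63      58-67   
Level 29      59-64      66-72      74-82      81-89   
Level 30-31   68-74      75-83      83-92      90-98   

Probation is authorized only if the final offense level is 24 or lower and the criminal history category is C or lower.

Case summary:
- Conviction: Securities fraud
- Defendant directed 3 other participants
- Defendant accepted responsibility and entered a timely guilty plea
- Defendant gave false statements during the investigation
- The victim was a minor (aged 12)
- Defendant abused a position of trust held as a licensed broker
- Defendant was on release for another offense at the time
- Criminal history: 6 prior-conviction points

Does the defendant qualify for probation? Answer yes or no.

Base offense level for securities fraud: 17.
A1 applies (level before this adjustment is 17 < 20, so +1): 17 + 1 = 18.
A2 applies: 18 + 2 = 20.
A3 applies: 20 + 2 = 22.
A4 applies: 22 − 3 = 19.
A6 applies: 19 + 2 = 21.
A7 applies: 21 + 2 = 23.
Final offense level: 23.
Criminal history: 6 prior points → Category D (5+).
Level 23 falls in the 18-23 band.
Grid: Level 18-23 × Category D = 43-56 months.
Probation check: level 23 ≤ 24 and category D > C → not eligible.

No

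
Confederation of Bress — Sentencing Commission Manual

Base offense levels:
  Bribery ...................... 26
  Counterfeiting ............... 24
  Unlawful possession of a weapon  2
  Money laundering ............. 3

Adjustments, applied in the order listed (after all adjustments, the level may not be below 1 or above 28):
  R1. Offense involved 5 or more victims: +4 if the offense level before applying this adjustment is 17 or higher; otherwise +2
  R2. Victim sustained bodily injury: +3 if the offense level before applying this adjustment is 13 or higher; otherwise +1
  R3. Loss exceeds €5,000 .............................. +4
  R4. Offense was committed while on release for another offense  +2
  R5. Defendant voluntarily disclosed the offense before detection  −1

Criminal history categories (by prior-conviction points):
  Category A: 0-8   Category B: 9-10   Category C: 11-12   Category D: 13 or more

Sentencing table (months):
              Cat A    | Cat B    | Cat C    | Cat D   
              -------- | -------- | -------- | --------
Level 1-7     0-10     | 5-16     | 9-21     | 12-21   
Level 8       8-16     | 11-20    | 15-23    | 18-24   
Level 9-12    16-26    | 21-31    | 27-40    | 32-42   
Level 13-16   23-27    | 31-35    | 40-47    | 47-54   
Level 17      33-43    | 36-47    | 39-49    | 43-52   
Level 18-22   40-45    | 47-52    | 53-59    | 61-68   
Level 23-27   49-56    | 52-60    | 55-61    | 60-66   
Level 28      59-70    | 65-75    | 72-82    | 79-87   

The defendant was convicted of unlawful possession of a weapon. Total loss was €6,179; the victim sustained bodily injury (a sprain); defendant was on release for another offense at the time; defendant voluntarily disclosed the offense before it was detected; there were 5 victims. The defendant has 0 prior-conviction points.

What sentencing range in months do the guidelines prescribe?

16-26 months

Base offense level for unlawful possession of a weapon: 2.
R1 applies (level before this adjustment is 2 < 17, so +2): 2 + 2 = 4.
R2 applies (level before this adjustment is 4 < 13, so +1): 4 + 1 = 5.
R3 applies: 5 + 4 = 9.
R4 applies: 9 + 2 = 11.
R5 applies: 11 − 1 = 10.
Final offense level: 10.
Criminal history: 0 prior points → Category A (0-8).
Level 10 falls in the 9-12 band.
Grid: Level 9-12 × Category A = 16-26 months.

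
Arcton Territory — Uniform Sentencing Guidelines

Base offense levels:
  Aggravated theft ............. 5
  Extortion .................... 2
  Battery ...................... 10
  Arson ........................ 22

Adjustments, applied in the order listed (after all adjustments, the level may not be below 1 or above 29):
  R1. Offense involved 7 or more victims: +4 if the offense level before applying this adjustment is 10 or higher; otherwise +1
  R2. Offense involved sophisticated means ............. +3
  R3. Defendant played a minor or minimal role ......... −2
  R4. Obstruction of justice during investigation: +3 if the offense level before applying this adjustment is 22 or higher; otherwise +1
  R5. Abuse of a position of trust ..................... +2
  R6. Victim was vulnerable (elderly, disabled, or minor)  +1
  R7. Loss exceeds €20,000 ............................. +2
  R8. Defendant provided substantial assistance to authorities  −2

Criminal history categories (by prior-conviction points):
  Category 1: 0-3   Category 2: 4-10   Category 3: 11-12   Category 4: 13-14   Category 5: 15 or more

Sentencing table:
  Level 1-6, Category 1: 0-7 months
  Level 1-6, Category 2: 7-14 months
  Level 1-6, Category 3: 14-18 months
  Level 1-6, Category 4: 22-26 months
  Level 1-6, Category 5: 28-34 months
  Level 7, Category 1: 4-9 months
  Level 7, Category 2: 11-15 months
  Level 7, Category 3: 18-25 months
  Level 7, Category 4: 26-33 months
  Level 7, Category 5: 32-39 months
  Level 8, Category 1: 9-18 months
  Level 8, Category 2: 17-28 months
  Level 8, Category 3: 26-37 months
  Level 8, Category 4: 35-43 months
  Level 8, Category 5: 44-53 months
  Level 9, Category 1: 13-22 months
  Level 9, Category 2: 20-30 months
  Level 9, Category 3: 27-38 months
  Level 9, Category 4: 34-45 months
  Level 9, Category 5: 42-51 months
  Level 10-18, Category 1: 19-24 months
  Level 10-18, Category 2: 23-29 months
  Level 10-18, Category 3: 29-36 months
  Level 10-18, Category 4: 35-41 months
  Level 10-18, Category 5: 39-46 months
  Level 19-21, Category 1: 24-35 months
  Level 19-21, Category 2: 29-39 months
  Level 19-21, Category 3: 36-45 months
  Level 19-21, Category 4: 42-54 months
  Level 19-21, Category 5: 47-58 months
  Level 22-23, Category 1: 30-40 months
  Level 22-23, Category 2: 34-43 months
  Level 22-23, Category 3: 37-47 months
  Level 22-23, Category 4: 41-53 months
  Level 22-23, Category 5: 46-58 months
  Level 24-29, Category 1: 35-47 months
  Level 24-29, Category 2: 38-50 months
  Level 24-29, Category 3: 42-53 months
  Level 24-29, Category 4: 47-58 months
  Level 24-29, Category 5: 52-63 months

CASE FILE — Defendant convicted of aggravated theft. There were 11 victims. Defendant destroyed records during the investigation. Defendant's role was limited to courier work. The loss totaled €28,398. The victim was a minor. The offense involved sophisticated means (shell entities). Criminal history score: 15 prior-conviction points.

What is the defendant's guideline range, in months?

39-46 months

Base offense level for aggravated theft: 5.
R1 applies (level before this adjustment is 5 < 10, so +1): 5 + 1 = 6.
R2 applies: 6 + 3 = 9.
R3 applies: 9 − 2 = 7.
R4 applies (level before this adjustment is 7 < 22, so +1): 7 + 1 = 8.
R6 applies: 8 + 1 = 9.
R7 applies: 9 + 2 = 11.
Final offense level: 11.
Criminal history: 15 prior points → Category 5 (15+).
Level 11 falls in the 10-18 band.
Grid: Level 10-18 × Category 5 = 39-46 months.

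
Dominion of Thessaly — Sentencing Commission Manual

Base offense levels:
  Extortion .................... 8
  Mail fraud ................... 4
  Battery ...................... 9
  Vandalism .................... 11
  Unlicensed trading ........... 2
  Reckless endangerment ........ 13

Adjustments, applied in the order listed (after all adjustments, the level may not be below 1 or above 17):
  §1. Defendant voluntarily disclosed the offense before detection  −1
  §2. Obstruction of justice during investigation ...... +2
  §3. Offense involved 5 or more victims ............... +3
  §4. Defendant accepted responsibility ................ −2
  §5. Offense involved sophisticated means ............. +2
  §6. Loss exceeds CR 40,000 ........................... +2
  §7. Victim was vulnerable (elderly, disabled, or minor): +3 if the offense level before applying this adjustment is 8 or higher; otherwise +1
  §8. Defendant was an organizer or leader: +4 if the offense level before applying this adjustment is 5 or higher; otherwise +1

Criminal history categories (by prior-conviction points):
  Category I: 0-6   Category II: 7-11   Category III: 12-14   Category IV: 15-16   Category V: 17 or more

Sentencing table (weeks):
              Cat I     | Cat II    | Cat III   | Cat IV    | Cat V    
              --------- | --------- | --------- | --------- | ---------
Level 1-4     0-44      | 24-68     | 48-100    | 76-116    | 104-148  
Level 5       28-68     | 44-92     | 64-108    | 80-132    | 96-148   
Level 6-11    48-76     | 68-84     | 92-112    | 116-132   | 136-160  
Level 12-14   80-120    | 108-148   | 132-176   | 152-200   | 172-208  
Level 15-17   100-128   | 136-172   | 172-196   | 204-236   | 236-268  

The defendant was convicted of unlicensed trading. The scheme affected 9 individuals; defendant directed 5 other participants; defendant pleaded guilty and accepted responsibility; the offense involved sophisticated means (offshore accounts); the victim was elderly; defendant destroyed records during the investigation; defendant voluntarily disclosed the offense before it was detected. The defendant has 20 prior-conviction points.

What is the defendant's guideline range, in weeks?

Base offense level for unlicensed trading: 2.
§1 applies: 2 − 1 = 1.
§2 applies: 1 + 2 = 3.
§3 applies: 3 + 3 = 6.
§4 applies: 6 − 2 = 4.
§5 applies: 4 + 2 = 6.
§7 applies (level before this adjustment is 6 < 8, so +1): 6 + 1 = 7.
§8 applies (level before this adjustment is 7 ≥ 5, so +4): 7 + 4 = 11.
Final offense level: 11.
Criminal history: 20 prior points → Category V (17+).
Level 11 falls in the 6-11 band.
Grid: Level 6-11 × Category V = 136-160 weeks.

136-160 weeks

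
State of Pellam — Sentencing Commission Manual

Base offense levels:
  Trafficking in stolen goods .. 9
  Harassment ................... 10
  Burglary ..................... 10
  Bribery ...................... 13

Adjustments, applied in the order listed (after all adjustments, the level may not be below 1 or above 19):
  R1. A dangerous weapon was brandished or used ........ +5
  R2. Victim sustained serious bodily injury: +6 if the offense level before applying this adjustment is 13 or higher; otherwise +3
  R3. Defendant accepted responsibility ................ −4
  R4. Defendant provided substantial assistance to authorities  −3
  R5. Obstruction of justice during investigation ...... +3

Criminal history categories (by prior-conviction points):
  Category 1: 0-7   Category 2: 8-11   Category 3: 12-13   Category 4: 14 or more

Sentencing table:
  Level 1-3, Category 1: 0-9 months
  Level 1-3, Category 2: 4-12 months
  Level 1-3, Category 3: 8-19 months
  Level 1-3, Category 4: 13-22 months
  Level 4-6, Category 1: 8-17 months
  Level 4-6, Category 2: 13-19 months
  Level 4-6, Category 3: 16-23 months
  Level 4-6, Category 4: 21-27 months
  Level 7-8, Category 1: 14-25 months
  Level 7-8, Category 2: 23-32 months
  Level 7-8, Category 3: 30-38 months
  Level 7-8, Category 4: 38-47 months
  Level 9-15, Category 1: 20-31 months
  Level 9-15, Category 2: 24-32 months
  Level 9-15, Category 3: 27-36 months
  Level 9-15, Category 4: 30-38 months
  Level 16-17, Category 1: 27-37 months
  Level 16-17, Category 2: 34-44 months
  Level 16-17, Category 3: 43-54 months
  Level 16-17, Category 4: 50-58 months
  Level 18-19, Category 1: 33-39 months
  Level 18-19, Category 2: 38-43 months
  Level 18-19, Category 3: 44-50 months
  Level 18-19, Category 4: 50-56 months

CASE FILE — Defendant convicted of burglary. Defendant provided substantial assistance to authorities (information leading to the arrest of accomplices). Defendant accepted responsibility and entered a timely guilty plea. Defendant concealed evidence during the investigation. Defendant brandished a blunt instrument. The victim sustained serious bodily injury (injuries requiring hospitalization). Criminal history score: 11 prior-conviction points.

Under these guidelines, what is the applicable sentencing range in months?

34-44 months

Base offense level for burglary: 10.
R1 applies: 10 + 5 = 15.
R2 applies (level before this adjustment is 15 ≥ 13, so +6): 15 + 6 = 21.
R3 applies: 21 − 4 = 17.
R4 applies: 17 − 3 = 14.
R5 applies: 14 + 3 = 17.
Final offense level: 17.
Criminal history: 11 prior points → Category 2 (8-11).
Level 17 falls in the 16-17 band.
Grid: Level 16-17 × Category 2 = 34-44 months.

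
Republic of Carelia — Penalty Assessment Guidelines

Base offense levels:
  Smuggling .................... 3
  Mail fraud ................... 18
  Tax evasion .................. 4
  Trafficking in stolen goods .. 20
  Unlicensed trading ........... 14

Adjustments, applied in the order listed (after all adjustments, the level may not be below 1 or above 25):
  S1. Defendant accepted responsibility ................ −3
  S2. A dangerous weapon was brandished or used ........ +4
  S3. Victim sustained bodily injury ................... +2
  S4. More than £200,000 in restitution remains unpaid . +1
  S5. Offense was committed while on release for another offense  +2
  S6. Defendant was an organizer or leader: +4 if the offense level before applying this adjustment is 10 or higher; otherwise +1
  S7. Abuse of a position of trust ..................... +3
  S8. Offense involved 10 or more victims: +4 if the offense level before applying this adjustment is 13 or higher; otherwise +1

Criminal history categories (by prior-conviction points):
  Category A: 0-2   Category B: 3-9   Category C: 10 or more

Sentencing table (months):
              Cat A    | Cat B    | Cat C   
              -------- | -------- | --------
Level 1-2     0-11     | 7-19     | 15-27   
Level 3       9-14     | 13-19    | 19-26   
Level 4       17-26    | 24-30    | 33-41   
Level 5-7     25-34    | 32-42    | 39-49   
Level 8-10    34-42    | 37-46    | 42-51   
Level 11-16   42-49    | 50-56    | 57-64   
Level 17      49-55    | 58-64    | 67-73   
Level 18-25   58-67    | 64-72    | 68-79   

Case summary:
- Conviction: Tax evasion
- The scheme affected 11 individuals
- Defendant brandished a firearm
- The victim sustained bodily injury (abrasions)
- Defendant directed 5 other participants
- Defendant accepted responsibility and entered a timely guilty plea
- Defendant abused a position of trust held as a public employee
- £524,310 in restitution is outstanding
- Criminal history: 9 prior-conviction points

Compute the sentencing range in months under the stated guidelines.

50-56 months

Base offense level for tax evasion: 4.
S1 applies: 4 − 3 = 1.
S2 applies: 1 + 4 = 5.
S3 applies: 5 + 2 = 7.
S4 applies: 7 + 1 = 8.
S6 applies (level before this adjustment is 8 < 10, so +1): 8 + 1 = 9.
S7 applies: 9 + 3 = 12.
S8 applies (level before this adjustment is 12 < 13, so +1): 12 + 1 = 13.
Final offense level: 13.
Criminal history: 9 prior points → Category B (3-9).
Level 13 falls in the 11-16 band.
Grid: Level 11-16 × Category B = 50-56 months.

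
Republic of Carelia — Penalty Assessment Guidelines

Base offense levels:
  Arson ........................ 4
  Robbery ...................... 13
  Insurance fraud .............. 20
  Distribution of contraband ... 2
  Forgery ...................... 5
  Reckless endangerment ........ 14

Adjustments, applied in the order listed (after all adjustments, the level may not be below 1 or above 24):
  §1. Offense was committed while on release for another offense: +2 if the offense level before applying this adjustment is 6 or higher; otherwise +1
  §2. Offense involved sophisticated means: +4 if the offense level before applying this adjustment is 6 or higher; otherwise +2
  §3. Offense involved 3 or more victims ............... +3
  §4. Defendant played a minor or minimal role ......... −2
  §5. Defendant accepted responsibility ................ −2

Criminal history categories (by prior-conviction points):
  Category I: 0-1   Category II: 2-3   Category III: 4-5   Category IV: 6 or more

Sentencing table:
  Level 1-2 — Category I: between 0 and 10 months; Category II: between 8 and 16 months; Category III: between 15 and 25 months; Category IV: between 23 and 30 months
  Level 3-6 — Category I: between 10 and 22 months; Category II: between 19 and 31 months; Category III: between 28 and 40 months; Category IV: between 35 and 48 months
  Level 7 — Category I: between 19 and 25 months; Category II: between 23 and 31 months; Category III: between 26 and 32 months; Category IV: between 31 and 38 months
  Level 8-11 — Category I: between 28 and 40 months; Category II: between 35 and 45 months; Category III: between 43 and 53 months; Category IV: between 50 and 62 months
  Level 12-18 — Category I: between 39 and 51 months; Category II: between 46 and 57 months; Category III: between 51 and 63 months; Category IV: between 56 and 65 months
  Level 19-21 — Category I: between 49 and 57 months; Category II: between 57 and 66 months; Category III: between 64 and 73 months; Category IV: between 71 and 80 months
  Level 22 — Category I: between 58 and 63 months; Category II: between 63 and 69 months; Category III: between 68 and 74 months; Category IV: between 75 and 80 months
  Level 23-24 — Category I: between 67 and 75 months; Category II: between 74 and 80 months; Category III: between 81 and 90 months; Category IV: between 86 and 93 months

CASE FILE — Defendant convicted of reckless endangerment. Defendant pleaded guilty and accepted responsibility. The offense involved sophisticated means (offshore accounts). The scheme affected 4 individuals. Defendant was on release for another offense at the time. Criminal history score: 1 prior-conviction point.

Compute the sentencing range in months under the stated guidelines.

49-57 months

Base offense level for reckless endangerment: 14.
§1 applies (level before this adjustment is 14 ≥ 6, so +2): 14 + 2 = 16.
§2 applies (level before this adjustment is 16 ≥ 6, so +4): 16 + 4 = 20.
§3 applies: 20 + 3 = 23.
§4 does not apply.
§5 applies: 23 − 2 = 21.
Final offense level: 21.
Criminal history: 1 prior point → Category I (0-1).
Level 21 falls in the 19-21 band.
Grid: Level 19-21 × Category I = 49-57 months.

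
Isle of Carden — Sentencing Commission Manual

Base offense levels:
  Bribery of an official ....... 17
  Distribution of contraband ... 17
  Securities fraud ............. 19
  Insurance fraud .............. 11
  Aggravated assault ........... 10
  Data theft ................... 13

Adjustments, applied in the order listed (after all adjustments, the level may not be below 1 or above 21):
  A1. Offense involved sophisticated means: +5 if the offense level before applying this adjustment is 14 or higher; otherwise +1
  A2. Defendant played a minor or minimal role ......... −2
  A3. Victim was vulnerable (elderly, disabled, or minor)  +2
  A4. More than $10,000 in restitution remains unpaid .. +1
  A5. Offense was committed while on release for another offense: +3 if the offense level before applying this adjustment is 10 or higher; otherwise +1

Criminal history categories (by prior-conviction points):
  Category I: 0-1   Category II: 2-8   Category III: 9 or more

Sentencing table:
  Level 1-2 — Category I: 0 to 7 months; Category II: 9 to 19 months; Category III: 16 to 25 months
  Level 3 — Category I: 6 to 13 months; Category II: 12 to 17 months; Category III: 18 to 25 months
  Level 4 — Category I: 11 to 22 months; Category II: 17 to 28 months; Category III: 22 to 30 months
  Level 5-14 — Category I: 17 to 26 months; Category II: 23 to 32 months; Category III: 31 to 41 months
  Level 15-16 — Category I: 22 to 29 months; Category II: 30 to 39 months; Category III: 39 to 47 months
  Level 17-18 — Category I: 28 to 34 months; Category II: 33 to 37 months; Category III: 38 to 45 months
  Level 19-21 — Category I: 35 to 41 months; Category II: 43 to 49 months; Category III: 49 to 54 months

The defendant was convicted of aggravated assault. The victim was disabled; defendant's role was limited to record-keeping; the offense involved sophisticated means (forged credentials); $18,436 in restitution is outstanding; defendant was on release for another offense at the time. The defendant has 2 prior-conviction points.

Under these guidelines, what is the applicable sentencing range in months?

Base offense level for aggravated assault: 10.
A1 applies (level before this adjustment is 10 < 14, so +1): 10 + 1 = 11.
A2 applies: 11 − 2 = 9.
A3 applies: 9 + 2 = 11.
A4 applies: 11 + 1 = 12.
A5 applies (level before this adjustment is 12 ≥ 10, so +3): 12 + 3 = 15.
Final offense level: 15.
Criminal history: 2 prior points → Category II (2-8).
Level 15 falls in the 15-16 band.
Grid: Level 15-16 × Category II = 30-39 months.

30-39 months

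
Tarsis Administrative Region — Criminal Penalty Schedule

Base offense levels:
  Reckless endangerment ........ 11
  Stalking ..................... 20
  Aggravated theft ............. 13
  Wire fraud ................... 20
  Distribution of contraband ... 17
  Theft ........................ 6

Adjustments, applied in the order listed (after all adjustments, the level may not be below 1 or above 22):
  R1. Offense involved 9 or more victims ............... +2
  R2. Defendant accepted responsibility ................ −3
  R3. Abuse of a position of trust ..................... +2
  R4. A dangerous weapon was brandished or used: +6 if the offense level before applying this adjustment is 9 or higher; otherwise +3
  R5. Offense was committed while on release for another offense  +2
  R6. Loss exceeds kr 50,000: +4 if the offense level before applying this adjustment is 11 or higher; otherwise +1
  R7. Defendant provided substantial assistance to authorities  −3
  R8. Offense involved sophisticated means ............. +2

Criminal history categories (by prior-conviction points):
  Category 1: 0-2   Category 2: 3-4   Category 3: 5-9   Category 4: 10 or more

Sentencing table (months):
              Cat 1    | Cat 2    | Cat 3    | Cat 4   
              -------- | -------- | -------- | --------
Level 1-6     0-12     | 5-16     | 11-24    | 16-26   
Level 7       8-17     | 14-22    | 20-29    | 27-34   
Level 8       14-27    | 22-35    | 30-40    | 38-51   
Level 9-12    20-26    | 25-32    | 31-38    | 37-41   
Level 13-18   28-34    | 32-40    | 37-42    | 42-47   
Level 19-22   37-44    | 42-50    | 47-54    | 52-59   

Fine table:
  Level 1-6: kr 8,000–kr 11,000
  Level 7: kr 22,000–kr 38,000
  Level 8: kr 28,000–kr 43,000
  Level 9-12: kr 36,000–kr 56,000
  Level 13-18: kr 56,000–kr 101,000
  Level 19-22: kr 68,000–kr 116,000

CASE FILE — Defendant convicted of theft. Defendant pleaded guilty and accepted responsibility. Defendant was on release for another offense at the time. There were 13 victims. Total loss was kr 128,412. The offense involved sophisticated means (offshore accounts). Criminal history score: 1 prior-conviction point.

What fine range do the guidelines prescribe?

Base offense level for theft: 6.
R1 applies: 6 + 2 = 8.
R2 applies: 8 − 3 = 5.
R5 applies: 5 + 2 = 7.
R6 applies (level before this adjustment is 7 < 11, so +1): 7 + 1 = 8.
R7 does not apply.
R8 applies: 8 + 2 = 10.
Final offense level: 10.
Level 10 falls in the 9-12 band.
Fine table: Level 9-12 → kr 36,000–kr 56,000.

kr 36,000–kr 56,000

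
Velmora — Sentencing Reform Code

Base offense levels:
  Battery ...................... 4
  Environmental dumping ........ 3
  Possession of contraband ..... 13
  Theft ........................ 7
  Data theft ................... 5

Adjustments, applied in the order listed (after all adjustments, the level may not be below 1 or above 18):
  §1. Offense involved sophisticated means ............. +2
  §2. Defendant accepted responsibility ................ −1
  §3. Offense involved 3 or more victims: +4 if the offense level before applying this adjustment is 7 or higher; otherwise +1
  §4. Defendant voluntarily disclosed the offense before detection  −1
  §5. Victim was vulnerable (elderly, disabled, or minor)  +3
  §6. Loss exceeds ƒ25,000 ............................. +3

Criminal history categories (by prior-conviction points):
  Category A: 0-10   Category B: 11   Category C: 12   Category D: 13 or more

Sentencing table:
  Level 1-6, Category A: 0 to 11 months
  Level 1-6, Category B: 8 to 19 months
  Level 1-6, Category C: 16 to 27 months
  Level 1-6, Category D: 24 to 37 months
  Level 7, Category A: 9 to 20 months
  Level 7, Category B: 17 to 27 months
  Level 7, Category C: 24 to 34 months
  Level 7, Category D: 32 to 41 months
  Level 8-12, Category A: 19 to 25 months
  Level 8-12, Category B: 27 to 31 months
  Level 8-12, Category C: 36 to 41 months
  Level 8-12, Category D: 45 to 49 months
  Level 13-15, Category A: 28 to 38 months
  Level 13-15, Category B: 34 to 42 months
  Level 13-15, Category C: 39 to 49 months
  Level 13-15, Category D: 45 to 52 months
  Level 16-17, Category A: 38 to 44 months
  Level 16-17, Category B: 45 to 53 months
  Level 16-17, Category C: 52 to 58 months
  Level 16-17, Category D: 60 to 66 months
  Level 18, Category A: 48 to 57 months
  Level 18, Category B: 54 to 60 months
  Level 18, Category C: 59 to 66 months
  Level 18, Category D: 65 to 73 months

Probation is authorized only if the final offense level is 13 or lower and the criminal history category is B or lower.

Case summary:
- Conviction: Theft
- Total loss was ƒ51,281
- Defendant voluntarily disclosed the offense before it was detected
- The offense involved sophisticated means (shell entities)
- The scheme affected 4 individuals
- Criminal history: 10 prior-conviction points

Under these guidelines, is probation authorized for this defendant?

No

Base offense level for theft: 7.
§1 applies: 7 + 2 = 9.
§3 applies (level before this adjustment is 9 ≥ 7, so +4): 9 + 4 = 13.
§4 applies: 13 − 1 = 12.
§5 does not apply.
§6 applies: 12 + 3 = 15.
Final offense level: 15.
Criminal history: 10 prior points → Category A (0-10).
Level 15 falls in the 13-15 band.
Grid: Level 13-15 × Category A = 28-38 months.
Probation check: level 15 > 13 and category A ≤ B → not eligible.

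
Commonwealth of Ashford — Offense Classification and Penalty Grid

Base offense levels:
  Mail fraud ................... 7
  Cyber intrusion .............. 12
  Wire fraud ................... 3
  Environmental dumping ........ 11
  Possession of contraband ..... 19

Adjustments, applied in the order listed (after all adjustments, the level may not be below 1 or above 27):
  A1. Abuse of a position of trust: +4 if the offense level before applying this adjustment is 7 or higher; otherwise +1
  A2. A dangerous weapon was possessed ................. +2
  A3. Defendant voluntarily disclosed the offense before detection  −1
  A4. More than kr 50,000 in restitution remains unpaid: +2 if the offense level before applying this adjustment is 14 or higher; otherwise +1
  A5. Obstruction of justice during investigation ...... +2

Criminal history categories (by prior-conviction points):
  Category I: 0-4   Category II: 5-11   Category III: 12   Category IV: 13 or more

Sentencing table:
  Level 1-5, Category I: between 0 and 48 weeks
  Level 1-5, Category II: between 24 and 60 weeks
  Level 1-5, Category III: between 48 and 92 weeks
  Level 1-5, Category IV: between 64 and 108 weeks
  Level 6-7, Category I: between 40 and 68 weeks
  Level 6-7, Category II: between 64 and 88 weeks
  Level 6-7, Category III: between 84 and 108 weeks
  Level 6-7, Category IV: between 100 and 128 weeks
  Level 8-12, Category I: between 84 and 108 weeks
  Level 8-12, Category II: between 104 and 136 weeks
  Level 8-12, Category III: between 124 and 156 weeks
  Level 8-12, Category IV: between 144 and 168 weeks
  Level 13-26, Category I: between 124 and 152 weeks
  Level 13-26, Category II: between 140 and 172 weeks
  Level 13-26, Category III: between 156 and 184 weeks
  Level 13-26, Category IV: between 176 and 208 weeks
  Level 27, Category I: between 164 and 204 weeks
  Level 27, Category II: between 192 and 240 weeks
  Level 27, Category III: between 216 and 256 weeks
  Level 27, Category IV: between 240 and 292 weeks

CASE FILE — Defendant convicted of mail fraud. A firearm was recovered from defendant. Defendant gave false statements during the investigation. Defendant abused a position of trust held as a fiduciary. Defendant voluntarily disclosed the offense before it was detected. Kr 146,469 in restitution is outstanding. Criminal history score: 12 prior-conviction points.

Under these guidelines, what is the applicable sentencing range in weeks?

Base offense level for mail fraud: 7.
A1 applies (level before this adjustment is 7 ≥ 7, so +4): 7 + 4 = 11.
A2 applies: 11 + 2 = 13.
A3 applies: 13 − 1 = 12.
A4 applies (level before this adjustment is 12 < 14, so +1): 12 + 1 = 13.
A5 applies: 13 + 2 = 15.
Final offense level: 15.
Criminal history: 12 prior points → Category III (12).
Level 15 falls in the 13-26 band.
Grid: Level 13-26 × Category III = 156-184 weeks.

156-184 weeks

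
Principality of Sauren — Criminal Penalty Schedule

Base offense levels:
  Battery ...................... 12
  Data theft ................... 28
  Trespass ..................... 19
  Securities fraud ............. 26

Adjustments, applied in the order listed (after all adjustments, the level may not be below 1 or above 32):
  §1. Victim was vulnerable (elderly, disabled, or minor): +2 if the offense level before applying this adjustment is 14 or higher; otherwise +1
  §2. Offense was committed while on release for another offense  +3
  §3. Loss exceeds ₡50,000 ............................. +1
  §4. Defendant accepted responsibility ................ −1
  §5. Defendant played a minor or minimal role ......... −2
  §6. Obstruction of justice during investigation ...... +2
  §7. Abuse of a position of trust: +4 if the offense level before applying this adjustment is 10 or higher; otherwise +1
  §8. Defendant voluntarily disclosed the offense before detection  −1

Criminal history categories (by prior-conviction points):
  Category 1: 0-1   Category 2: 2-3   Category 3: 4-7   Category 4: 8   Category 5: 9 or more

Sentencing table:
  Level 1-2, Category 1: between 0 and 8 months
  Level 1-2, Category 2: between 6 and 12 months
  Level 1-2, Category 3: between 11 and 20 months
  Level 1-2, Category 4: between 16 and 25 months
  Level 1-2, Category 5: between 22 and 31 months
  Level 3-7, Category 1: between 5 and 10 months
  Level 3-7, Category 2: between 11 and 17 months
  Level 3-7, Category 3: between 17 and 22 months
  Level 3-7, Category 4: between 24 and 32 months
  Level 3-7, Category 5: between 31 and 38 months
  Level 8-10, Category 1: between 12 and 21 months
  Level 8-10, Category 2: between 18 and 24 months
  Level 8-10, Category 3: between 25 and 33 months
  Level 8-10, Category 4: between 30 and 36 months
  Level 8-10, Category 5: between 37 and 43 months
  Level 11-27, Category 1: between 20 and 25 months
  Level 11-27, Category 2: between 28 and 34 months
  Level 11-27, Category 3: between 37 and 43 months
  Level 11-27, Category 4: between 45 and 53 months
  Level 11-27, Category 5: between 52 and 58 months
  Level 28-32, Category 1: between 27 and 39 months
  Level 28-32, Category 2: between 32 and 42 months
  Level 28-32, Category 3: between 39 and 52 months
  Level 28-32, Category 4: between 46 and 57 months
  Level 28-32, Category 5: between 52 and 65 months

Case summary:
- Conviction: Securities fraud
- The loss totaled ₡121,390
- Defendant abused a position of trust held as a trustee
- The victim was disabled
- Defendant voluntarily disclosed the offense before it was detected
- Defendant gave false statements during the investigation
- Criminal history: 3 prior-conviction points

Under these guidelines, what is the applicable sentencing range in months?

32-42 months

Base offense level for securities fraud: 26.
§1 applies (level before this adjustment is 26 ≥ 14, so +2): 26 + 2 = 28.
§2 does not apply.
§3 applies: 28 + 1 = 29.
§4 does not apply.
§6 applies: 29 + 2 = 31.
§7 applies (level before this adjustment is 31 ≥ 10, so +4): 31 + 4 = 35.
§8 applies: 35 − 1 = 34.
Level 34 exceeds the maximum of 32; capped at 32.
Final offense level: 32.
Criminal history: 3 prior points → Category 2 (2-3).
Level 32 falls in the 28-32 band.
Grid: Level 28-32 × Category 2 = 32-42 months.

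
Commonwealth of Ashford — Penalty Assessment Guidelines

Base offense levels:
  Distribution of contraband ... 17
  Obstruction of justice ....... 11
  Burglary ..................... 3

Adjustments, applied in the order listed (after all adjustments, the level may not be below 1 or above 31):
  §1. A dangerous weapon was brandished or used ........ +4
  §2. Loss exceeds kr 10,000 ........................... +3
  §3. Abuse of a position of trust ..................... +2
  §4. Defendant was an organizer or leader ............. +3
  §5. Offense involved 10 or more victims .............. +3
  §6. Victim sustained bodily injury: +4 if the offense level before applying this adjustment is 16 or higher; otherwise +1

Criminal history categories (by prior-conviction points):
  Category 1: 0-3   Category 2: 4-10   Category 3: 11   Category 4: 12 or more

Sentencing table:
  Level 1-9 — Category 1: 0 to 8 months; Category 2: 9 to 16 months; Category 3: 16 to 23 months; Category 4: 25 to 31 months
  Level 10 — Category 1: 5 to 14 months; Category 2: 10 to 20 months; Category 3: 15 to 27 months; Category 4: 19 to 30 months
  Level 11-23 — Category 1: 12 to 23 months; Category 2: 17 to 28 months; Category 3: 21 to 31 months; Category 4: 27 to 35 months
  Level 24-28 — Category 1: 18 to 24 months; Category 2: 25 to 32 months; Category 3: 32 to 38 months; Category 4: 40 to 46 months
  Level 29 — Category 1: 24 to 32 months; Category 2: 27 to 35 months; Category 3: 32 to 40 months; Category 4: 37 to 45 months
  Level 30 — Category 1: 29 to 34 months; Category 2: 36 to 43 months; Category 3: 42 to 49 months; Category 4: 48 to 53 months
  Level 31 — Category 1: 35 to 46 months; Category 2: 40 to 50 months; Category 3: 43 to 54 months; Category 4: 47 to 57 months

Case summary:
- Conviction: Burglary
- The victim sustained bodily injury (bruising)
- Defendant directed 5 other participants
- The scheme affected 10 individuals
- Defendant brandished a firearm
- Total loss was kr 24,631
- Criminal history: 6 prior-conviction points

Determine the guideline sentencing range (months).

17-28 months

Base offense level for burglary: 3.
§1 applies: 3 + 4 = 7.
§2 applies: 7 + 3 = 10.
§3 does not apply.
§4 applies: 10 + 3 = 13.
§5 applies: 13 + 3 = 16.
§6 applies (level before this adjustment is 16 ≥ 16, so +4): 16 + 4 = 20.
Final offense level: 20.
Criminal history: 6 prior points → Category 2 (4-10).
Level 20 falls in the 11-23 band.
Grid: Level 11-23 × Category 2 = 17-28 months.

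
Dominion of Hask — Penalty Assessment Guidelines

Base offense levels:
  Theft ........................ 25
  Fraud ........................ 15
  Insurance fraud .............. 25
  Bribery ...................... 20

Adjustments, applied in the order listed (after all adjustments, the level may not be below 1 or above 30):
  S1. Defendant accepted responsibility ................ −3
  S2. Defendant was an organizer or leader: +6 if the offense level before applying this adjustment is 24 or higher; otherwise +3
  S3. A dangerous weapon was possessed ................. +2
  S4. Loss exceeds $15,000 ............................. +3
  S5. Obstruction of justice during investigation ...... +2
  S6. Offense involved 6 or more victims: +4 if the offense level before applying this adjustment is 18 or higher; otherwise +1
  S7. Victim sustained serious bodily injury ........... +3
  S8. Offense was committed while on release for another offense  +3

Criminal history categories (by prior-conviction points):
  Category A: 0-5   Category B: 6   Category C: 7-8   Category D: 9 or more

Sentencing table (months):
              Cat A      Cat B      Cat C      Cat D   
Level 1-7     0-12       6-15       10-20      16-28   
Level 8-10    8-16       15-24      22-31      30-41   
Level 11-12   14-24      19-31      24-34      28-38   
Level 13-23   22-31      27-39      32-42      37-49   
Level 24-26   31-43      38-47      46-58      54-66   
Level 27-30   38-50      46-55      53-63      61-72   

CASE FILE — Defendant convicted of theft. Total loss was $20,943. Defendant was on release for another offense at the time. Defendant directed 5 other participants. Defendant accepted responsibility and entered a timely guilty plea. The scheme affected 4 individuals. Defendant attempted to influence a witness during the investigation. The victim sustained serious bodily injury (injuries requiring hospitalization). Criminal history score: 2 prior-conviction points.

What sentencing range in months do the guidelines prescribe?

38-50 months

Base offense level for theft: 25.
S1 applies: 25 − 3 = 22.
S2 applies (level before this adjustment is 22 < 24, so +3): 22 + 3 = 25.
S3 does not apply.
S4 applies: 25 + 3 = 28.
S5 applies: 28 + 2 = 30.
S6 does not apply.
S7 applies: 30 + 3 = 33.
S8 applies: 33 + 3 = 36.
Level 36 exceeds the maximum of 30; capped at 30.
Final offense level: 30.
Criminal history: 2 prior points → Category A (0-5).
Level 30 falls in the 27-30 band.
Grid: Level 27-30 × Category A = 38-50 months.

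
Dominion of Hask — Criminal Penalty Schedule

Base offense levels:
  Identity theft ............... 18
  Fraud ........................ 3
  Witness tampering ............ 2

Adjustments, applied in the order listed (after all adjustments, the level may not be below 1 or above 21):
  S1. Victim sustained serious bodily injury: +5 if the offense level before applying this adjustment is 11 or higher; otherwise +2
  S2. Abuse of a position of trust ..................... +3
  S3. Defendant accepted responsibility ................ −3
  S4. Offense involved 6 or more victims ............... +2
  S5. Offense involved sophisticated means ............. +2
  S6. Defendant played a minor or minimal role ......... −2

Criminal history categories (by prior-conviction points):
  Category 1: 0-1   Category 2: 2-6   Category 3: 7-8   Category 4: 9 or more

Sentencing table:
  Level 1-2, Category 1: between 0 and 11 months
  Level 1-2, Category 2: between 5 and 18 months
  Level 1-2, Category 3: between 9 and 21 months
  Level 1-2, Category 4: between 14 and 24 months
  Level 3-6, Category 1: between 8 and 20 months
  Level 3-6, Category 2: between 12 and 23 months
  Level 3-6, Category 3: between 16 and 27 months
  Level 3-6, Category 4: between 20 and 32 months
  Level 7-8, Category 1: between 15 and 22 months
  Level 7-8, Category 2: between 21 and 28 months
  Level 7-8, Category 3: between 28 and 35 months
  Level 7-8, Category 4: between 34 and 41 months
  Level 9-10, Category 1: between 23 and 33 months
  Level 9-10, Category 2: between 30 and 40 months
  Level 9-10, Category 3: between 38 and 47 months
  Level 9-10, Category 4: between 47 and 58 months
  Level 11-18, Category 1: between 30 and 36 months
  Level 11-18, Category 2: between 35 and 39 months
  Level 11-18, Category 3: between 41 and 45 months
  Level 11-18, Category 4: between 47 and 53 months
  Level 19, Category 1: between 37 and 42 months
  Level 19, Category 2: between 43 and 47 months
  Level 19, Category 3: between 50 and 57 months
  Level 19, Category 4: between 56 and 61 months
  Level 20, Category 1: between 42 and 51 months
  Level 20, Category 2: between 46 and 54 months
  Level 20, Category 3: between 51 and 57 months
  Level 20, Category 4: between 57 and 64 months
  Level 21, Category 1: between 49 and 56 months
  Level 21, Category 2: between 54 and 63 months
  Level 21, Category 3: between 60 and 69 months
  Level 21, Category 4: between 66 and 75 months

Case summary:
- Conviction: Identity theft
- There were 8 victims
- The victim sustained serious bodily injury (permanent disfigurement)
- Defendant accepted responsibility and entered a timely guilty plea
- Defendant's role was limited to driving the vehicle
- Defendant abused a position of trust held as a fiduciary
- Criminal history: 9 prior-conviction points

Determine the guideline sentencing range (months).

66-75 months

Base offense level for identity theft: 18.
S1 applies (level before this adjustment is 18 ≥ 11, so +5): 18 + 5 = 23.
S2 applies: 23 + 3 = 26.
S3 applies: 26 − 3 = 23.
S4 applies: 23 + 2 = 25.
S6 applies: 25 − 2 = 23.
Level 23 exceeds the maximum of 21; capped at 21.
Final offense level: 21.
Criminal history: 9 prior points → Category 4 (9+).
Level 21 falls in the 21 band.
Grid: Level 21 × Category 4 = 66-75 months.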